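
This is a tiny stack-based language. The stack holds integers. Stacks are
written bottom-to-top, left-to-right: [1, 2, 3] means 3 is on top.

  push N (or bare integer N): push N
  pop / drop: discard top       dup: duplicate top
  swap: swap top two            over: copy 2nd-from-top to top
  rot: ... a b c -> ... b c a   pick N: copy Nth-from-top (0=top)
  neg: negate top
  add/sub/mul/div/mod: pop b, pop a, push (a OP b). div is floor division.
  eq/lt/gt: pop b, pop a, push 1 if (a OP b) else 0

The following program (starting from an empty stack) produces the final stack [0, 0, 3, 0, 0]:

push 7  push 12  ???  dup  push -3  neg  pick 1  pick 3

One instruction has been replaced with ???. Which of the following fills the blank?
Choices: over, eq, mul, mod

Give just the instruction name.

Answer: eq

Derivation:
Stack before ???: [7, 12]
Stack after ???:  [0]
Checking each choice:
  over: produces [7, 12, 7, 7, 3, 7, 7]
  eq: MATCH
  mul: produces [84, 84, 3, 84, 84]
  mod: produces [7, 7, 3, 7, 7]


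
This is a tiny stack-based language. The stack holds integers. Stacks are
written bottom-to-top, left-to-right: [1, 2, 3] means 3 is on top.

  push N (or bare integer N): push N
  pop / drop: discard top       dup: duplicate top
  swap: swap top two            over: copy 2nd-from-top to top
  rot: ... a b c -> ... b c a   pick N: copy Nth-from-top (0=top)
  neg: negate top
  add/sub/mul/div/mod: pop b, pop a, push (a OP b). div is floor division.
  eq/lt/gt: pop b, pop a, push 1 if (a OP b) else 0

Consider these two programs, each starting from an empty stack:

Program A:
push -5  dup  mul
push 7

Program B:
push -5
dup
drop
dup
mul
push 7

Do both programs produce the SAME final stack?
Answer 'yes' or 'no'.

Program A trace:
  After 'push -5': [-5]
  After 'dup': [-5, -5]
  After 'mul': [25]
  After 'push 7': [25, 7]
Program A final stack: [25, 7]

Program B trace:
  After 'push -5': [-5]
  After 'dup': [-5, -5]
  After 'drop': [-5]
  After 'dup': [-5, -5]
  After 'mul': [25]
  After 'push 7': [25, 7]
Program B final stack: [25, 7]
Same: yes

Answer: yes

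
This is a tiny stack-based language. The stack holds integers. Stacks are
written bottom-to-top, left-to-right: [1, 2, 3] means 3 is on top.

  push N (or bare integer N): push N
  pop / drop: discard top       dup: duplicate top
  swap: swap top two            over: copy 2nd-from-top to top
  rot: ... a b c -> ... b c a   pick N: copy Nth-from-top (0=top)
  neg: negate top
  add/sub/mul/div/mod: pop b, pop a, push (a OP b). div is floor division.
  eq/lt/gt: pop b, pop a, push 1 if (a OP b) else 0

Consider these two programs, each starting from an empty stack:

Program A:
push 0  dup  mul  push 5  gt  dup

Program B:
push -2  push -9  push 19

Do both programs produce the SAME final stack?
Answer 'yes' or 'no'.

Program A trace:
  After 'push 0': [0]
  After 'dup': [0, 0]
  After 'mul': [0]
  After 'push 5': [0, 5]
  After 'gt': [0]
  After 'dup': [0, 0]
Program A final stack: [0, 0]

Program B trace:
  After 'push -2': [-2]
  After 'push -9': [-2, -9]
  After 'push 19': [-2, -9, 19]
Program B final stack: [-2, -9, 19]
Same: no

Answer: no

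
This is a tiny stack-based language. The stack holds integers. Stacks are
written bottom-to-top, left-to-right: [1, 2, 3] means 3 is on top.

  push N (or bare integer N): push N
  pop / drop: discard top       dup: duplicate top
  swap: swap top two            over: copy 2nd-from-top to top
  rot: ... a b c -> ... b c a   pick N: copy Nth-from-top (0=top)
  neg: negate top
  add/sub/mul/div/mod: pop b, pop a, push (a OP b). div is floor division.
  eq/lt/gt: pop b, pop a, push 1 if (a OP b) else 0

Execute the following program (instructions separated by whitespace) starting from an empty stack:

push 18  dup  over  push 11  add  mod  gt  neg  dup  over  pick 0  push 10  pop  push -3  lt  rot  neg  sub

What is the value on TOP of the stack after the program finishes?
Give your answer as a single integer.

Answer: 0

Derivation:
After 'push 18': [18]
After 'dup': [18, 18]
After 'over': [18, 18, 18]
After 'push 11': [18, 18, 18, 11]
After 'add': [18, 18, 29]
After 'mod': [18, 18]
After 'gt': [0]
After 'neg': [0]
After 'dup': [0, 0]
After 'over': [0, 0, 0]
After 'pick 0': [0, 0, 0, 0]
After 'push 10': [0, 0, 0, 0, 10]
After 'pop': [0, 0, 0, 0]
After 'push -3': [0, 0, 0, 0, -3]
After 'lt': [0, 0, 0, 0]
After 'rot': [0, 0, 0, 0]
After 'neg': [0, 0, 0, 0]
After 'sub': [0, 0, 0]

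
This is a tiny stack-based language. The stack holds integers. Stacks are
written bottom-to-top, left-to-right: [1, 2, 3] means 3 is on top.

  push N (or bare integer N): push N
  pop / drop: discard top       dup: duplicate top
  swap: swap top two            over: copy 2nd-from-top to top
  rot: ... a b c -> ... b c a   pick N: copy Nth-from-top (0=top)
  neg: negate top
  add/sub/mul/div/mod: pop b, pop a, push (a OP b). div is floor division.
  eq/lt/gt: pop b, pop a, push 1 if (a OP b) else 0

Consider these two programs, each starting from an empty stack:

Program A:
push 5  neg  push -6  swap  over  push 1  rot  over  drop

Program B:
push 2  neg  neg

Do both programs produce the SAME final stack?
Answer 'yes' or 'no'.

Program A trace:
  After 'push 5': [5]
  After 'neg': [-5]
  After 'push -6': [-5, -6]
  After 'swap': [-6, -5]
  After 'over': [-6, -5, -6]
  After 'push 1': [-6, -5, -6, 1]
  After 'rot': [-6, -6, 1, -5]
  After 'over': [-6, -6, 1, -5, 1]
  After 'drop': [-6, -6, 1, -5]
Program A final stack: [-6, -6, 1, -5]

Program B trace:
  After 'push 2': [2]
  After 'neg': [-2]
  After 'neg': [2]
Program B final stack: [2]
Same: no

Answer: no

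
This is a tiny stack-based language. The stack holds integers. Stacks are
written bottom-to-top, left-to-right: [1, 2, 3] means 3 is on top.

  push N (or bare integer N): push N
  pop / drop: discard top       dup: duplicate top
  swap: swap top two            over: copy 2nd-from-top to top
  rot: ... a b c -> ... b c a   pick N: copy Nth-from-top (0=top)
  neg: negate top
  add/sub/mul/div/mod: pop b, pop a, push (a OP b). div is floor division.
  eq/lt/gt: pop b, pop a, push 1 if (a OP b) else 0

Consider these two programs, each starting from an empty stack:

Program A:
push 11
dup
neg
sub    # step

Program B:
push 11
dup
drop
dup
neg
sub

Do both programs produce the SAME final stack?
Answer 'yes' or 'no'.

Program A trace:
  After 'push 11': [11]
  After 'dup': [11, 11]
  After 'neg': [11, -11]
  After 'sub': [22]
Program A final stack: [22]

Program B trace:
  After 'push 11': [11]
  After 'dup': [11, 11]
  After 'drop': [11]
  After 'dup': [11, 11]
  After 'neg': [11, -11]
  After 'sub': [22]
Program B final stack: [22]
Same: yes

Answer: yes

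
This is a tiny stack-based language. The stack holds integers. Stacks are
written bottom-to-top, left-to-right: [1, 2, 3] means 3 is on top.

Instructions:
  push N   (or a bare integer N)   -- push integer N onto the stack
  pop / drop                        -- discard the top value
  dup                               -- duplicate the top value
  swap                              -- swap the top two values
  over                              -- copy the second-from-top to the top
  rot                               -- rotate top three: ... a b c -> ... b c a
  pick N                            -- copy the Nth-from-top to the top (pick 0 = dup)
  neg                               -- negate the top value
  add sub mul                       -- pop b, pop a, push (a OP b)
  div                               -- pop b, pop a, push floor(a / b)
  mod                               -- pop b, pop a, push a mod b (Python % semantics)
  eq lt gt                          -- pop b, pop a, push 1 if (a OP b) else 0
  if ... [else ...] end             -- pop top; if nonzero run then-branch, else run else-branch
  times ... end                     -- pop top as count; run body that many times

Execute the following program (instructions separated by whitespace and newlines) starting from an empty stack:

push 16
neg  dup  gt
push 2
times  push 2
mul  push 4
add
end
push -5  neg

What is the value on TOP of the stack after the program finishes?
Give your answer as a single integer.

Answer: 5

Derivation:
After 'push 16': [16]
After 'neg': [-16]
After 'dup': [-16, -16]
After 'gt': [0]
After 'push 2': [0, 2]
After 'times': [0]
After 'push 2': [0, 2]
After 'mul': [0]
After 'push 4': [0, 4]
After 'add': [4]
After 'push 2': [4, 2]
After 'mul': [8]
After 'push 4': [8, 4]
After 'add': [12]
After 'push -5': [12, -5]
After 'neg': [12, 5]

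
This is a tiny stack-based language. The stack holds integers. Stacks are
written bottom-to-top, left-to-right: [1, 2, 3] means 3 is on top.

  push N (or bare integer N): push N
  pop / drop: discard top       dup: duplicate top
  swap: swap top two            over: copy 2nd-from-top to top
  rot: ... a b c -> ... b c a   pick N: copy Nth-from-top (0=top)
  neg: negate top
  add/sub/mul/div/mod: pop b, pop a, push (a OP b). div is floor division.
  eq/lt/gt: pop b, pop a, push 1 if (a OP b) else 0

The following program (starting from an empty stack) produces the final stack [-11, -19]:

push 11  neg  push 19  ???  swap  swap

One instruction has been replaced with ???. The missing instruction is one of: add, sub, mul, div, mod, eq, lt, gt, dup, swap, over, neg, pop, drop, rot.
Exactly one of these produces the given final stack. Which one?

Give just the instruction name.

Stack before ???: [-11, 19]
Stack after ???:  [-11, -19]
The instruction that transforms [-11, 19] -> [-11, -19] is: neg

Answer: neg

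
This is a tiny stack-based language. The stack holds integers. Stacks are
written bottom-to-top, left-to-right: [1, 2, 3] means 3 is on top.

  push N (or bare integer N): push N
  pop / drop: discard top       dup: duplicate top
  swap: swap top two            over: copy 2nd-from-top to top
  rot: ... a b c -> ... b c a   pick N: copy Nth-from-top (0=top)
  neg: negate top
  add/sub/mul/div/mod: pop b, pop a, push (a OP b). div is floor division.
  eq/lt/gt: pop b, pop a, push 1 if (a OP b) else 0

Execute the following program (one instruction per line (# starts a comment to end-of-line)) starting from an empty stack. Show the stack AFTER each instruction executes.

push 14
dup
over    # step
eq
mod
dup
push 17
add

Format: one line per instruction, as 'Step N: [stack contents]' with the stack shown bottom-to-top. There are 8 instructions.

Step 1: [14]
Step 2: [14, 14]
Step 3: [14, 14, 14]
Step 4: [14, 1]
Step 5: [0]
Step 6: [0, 0]
Step 7: [0, 0, 17]
Step 8: [0, 17]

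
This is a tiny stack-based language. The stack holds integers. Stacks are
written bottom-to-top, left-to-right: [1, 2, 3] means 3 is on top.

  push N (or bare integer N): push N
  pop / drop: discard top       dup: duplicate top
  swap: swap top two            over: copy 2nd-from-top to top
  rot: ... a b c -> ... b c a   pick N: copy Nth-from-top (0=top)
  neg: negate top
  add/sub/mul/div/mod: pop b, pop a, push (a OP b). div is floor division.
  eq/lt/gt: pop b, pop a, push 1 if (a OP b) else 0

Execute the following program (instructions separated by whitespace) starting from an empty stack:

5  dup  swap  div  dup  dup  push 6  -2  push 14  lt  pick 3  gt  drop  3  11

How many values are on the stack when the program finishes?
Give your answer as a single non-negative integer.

Answer: 6

Derivation:
After 'push 5': stack = [5] (depth 1)
After 'dup': stack = [5, 5] (depth 2)
After 'swap': stack = [5, 5] (depth 2)
After 'div': stack = [1] (depth 1)
After 'dup': stack = [1, 1] (depth 2)
After 'dup': stack = [1, 1, 1] (depth 3)
After 'push 6': stack = [1, 1, 1, 6] (depth 4)
After 'push -2': stack = [1, 1, 1, 6, -2] (depth 5)
After 'push 14': stack = [1, 1, 1, 6, -2, 14] (depth 6)
After 'lt': stack = [1, 1, 1, 6, 1] (depth 5)
After 'pick 3': stack = [1, 1, 1, 6, 1, 1] (depth 6)
After 'gt': stack = [1, 1, 1, 6, 0] (depth 5)
After 'drop': stack = [1, 1, 1, 6] (depth 4)
After 'push 3': stack = [1, 1, 1, 6, 3] (depth 5)
After 'push 11': stack = [1, 1, 1, 6, 3, 11] (depth 6)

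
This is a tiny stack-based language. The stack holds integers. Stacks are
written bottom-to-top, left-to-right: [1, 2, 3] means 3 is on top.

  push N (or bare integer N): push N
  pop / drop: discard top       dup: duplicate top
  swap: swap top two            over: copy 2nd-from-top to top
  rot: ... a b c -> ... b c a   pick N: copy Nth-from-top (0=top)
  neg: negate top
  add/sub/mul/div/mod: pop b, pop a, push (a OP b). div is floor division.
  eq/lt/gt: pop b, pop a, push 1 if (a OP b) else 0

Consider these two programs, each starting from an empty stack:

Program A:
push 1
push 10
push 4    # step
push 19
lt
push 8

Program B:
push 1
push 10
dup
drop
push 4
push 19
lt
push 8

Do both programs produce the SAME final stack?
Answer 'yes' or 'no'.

Answer: yes

Derivation:
Program A trace:
  After 'push 1': [1]
  After 'push 10': [1, 10]
  After 'push 4': [1, 10, 4]
  After 'push 19': [1, 10, 4, 19]
  After 'lt': [1, 10, 1]
  After 'push 8': [1, 10, 1, 8]
Program A final stack: [1, 10, 1, 8]

Program B trace:
  After 'push 1': [1]
  After 'push 10': [1, 10]
  After 'dup': [1, 10, 10]
  After 'drop': [1, 10]
  After 'push 4': [1, 10, 4]
  After 'push 19': [1, 10, 4, 19]
  After 'lt': [1, 10, 1]
  After 'push 8': [1, 10, 1, 8]
Program B final stack: [1, 10, 1, 8]
Same: yes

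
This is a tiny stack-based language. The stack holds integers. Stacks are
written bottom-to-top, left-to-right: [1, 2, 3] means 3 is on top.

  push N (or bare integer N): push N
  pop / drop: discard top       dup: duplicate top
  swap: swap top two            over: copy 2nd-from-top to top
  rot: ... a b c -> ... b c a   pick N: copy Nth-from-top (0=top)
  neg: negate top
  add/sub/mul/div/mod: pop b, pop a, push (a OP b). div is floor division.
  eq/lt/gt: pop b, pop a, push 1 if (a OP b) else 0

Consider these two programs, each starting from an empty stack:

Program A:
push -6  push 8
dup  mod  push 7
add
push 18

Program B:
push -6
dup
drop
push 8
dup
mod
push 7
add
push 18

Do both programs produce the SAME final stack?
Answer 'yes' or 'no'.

Answer: yes

Derivation:
Program A trace:
  After 'push -6': [-6]
  After 'push 8': [-6, 8]
  After 'dup': [-6, 8, 8]
  After 'mod': [-6, 0]
  After 'push 7': [-6, 0, 7]
  After 'add': [-6, 7]
  After 'push 18': [-6, 7, 18]
Program A final stack: [-6, 7, 18]

Program B trace:
  After 'push -6': [-6]
  After 'dup': [-6, -6]
  After 'drop': [-6]
  After 'push 8': [-6, 8]
  After 'dup': [-6, 8, 8]
  After 'mod': [-6, 0]
  After 'push 7': [-6, 0, 7]
  After 'add': [-6, 7]
  After 'push 18': [-6, 7, 18]
Program B final stack: [-6, 7, 18]
Same: yes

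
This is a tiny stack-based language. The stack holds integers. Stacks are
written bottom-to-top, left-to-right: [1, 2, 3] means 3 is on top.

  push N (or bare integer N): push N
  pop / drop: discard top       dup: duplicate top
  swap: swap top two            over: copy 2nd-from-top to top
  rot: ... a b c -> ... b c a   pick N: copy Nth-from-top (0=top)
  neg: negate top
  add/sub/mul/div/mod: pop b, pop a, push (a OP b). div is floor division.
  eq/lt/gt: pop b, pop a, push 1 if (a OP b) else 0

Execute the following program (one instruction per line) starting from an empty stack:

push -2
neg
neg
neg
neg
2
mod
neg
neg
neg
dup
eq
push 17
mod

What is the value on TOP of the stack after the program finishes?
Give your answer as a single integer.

After 'push -2': [-2]
After 'neg': [2]
After 'neg': [-2]
After 'neg': [2]
After 'neg': [-2]
After 'push 2': [-2, 2]
After 'mod': [0]
After 'neg': [0]
After 'neg': [0]
After 'neg': [0]
After 'dup': [0, 0]
After 'eq': [1]
After 'push 17': [1, 17]
After 'mod': [1]

Answer: 1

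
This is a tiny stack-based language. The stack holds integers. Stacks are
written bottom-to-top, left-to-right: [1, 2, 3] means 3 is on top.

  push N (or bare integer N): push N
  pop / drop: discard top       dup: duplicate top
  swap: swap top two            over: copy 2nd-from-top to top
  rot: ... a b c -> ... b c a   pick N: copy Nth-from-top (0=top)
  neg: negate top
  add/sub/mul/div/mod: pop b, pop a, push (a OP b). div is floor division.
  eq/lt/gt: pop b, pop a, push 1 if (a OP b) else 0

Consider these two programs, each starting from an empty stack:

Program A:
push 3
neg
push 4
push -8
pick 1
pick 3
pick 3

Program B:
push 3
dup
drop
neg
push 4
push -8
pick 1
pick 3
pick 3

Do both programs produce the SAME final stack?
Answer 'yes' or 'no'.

Answer: yes

Derivation:
Program A trace:
  After 'push 3': [3]
  After 'neg': [-3]
  After 'push 4': [-3, 4]
  After 'push -8': [-3, 4, -8]
  After 'pick 1': [-3, 4, -8, 4]
  After 'pick 3': [-3, 4, -8, 4, -3]
  After 'pick 3': [-3, 4, -8, 4, -3, 4]
Program A final stack: [-3, 4, -8, 4, -3, 4]

Program B trace:
  After 'push 3': [3]
  After 'dup': [3, 3]
  After 'drop': [3]
  After 'neg': [-3]
  After 'push 4': [-3, 4]
  After 'push -8': [-3, 4, -8]
  After 'pick 1': [-3, 4, -8, 4]
  After 'pick 3': [-3, 4, -8, 4, -3]
  After 'pick 3': [-3, 4, -8, 4, -3, 4]
Program B final stack: [-3, 4, -8, 4, -3, 4]
Same: yes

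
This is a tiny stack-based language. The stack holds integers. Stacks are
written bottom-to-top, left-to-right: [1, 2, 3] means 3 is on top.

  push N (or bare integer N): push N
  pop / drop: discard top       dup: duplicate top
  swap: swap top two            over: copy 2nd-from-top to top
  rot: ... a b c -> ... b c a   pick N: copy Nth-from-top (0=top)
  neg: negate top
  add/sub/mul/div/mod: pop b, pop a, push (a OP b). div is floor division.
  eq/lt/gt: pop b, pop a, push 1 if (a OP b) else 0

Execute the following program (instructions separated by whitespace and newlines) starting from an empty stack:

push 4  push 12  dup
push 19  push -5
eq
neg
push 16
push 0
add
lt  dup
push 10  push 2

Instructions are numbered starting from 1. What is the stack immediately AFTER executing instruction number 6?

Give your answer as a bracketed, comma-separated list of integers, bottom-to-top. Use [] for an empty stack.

Answer: [4, 12, 12, 0]

Derivation:
Step 1 ('push 4'): [4]
Step 2 ('push 12'): [4, 12]
Step 3 ('dup'): [4, 12, 12]
Step 4 ('push 19'): [4, 12, 12, 19]
Step 5 ('push -5'): [4, 12, 12, 19, -5]
Step 6 ('eq'): [4, 12, 12, 0]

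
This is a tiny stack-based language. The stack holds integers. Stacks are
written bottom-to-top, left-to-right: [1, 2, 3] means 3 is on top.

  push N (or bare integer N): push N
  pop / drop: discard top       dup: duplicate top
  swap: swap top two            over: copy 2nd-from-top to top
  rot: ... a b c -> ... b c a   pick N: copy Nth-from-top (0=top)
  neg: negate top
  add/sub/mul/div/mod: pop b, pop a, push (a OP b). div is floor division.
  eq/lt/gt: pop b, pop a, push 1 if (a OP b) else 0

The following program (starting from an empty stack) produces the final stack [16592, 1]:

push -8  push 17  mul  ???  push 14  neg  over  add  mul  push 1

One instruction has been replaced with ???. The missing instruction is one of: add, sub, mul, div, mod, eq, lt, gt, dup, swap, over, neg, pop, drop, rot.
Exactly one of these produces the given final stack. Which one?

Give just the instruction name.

Stack before ???: [-136]
Stack after ???:  [136]
The instruction that transforms [-136] -> [136] is: neg

Answer: neg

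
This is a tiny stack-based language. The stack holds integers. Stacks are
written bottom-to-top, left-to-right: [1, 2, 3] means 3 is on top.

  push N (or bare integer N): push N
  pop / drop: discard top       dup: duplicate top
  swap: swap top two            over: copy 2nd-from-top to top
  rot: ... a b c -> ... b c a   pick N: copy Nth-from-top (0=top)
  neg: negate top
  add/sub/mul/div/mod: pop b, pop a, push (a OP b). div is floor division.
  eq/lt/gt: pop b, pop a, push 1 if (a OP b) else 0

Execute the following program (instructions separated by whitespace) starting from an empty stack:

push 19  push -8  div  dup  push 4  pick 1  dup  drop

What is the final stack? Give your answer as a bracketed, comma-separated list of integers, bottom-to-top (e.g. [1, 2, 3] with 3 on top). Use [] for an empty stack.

After 'push 19': [19]
After 'push -8': [19, -8]
After 'div': [-3]
After 'dup': [-3, -3]
After 'push 4': [-3, -3, 4]
After 'pick 1': [-3, -3, 4, -3]
After 'dup': [-3, -3, 4, -3, -3]
After 'drop': [-3, -3, 4, -3]

Answer: [-3, -3, 4, -3]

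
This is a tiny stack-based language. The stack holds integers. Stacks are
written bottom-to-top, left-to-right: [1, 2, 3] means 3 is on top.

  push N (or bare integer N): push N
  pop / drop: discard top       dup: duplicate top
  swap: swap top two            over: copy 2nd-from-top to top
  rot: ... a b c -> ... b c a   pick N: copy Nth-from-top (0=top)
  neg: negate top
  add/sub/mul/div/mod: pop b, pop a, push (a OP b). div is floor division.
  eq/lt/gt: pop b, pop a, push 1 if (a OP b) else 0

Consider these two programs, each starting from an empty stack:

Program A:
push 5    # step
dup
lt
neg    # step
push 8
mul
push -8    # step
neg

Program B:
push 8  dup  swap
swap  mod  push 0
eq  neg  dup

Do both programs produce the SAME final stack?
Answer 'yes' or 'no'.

Answer: no

Derivation:
Program A trace:
  After 'push 5': [5]
  After 'dup': [5, 5]
  After 'lt': [0]
  After 'neg': [0]
  After 'push 8': [0, 8]
  After 'mul': [0]
  After 'push -8': [0, -8]
  After 'neg': [0, 8]
Program A final stack: [0, 8]

Program B trace:
  After 'push 8': [8]
  After 'dup': [8, 8]
  After 'swap': [8, 8]
  After 'swap': [8, 8]
  After 'mod': [0]
  After 'push 0': [0, 0]
  After 'eq': [1]
  After 'neg': [-1]
  After 'dup': [-1, -1]
Program B final stack: [-1, -1]
Same: no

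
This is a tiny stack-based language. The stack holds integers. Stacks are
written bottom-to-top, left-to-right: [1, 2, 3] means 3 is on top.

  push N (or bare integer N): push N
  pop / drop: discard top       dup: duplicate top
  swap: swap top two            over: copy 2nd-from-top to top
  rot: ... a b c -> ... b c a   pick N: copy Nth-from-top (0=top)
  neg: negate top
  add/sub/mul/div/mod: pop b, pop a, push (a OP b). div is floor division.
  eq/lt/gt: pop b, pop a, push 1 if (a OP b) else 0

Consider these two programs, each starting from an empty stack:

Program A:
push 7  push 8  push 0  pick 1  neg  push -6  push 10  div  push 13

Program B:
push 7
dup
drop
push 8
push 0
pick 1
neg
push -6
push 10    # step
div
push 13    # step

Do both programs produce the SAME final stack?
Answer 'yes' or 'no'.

Answer: yes

Derivation:
Program A trace:
  After 'push 7': [7]
  After 'push 8': [7, 8]
  After 'push 0': [7, 8, 0]
  After 'pick 1': [7, 8, 0, 8]
  After 'neg': [7, 8, 0, -8]
  After 'push -6': [7, 8, 0, -8, -6]
  After 'push 10': [7, 8, 0, -8, -6, 10]
  After 'div': [7, 8, 0, -8, -1]
  After 'push 13': [7, 8, 0, -8, -1, 13]
Program A final stack: [7, 8, 0, -8, -1, 13]

Program B trace:
  After 'push 7': [7]
  After 'dup': [7, 7]
  After 'drop': [7]
  After 'push 8': [7, 8]
  After 'push 0': [7, 8, 0]
  After 'pick 1': [7, 8, 0, 8]
  After 'neg': [7, 8, 0, -8]
  After 'push -6': [7, 8, 0, -8, -6]
  After 'push 10': [7, 8, 0, -8, -6, 10]
  After 'div': [7, 8, 0, -8, -1]
  After 'push 13': [7, 8, 0, -8, -1, 13]
Program B final stack: [7, 8, 0, -8, -1, 13]
Same: yes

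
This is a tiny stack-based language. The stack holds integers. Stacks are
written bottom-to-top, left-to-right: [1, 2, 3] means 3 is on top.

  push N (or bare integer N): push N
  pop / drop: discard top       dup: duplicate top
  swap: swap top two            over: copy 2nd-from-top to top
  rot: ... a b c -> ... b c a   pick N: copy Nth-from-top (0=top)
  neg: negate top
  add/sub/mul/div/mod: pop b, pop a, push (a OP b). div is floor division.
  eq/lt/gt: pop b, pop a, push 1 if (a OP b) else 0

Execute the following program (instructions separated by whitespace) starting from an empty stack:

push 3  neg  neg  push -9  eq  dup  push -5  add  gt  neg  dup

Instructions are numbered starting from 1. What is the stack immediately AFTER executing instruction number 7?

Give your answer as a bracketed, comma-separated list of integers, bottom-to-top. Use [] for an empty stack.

Step 1 ('push 3'): [3]
Step 2 ('neg'): [-3]
Step 3 ('neg'): [3]
Step 4 ('push -9'): [3, -9]
Step 5 ('eq'): [0]
Step 6 ('dup'): [0, 0]
Step 7 ('push -5'): [0, 0, -5]

Answer: [0, 0, -5]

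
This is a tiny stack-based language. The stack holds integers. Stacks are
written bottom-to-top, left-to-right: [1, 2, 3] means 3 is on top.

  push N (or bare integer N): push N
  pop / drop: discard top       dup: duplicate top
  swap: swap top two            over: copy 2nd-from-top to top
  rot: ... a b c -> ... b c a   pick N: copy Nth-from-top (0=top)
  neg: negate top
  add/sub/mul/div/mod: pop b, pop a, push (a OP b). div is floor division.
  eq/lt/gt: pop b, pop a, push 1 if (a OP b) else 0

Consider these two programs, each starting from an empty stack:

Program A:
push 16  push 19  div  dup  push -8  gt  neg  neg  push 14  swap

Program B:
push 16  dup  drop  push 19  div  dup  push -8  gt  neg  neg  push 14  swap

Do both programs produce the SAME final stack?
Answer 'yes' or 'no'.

Program A trace:
  After 'push 16': [16]
  After 'push 19': [16, 19]
  After 'div': [0]
  After 'dup': [0, 0]
  After 'push -8': [0, 0, -8]
  After 'gt': [0, 1]
  After 'neg': [0, -1]
  After 'neg': [0, 1]
  After 'push 14': [0, 1, 14]
  After 'swap': [0, 14, 1]
Program A final stack: [0, 14, 1]

Program B trace:
  After 'push 16': [16]
  After 'dup': [16, 16]
  After 'drop': [16]
  After 'push 19': [16, 19]
  After 'div': [0]
  After 'dup': [0, 0]
  After 'push -8': [0, 0, -8]
  After 'gt': [0, 1]
  After 'neg': [0, -1]
  After 'neg': [0, 1]
  After 'push 14': [0, 1, 14]
  After 'swap': [0, 14, 1]
Program B final stack: [0, 14, 1]
Same: yes

Answer: yes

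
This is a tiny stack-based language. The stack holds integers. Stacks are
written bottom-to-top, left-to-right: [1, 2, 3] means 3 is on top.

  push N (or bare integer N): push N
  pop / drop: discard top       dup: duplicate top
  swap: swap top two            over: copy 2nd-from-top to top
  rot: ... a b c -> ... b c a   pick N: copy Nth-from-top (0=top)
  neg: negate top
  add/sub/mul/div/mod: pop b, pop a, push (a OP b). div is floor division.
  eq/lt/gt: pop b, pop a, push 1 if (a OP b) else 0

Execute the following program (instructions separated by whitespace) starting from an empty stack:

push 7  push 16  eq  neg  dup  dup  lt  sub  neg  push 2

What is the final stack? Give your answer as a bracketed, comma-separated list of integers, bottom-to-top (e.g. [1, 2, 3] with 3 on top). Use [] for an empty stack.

After 'push 7': [7]
After 'push 16': [7, 16]
After 'eq': [0]
After 'neg': [0]
After 'dup': [0, 0]
After 'dup': [0, 0, 0]
After 'lt': [0, 0]
After 'sub': [0]
After 'neg': [0]
After 'push 2': [0, 2]

Answer: [0, 2]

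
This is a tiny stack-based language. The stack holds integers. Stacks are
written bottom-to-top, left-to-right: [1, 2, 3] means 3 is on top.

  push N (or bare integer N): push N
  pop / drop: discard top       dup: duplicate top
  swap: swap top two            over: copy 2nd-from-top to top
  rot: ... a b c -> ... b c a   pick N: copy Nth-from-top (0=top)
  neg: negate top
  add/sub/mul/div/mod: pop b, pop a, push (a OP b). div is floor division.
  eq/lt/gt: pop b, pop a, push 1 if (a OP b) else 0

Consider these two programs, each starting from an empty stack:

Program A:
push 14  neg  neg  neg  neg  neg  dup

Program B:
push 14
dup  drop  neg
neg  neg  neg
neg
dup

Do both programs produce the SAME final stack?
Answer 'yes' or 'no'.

Program A trace:
  After 'push 14': [14]
  After 'neg': [-14]
  After 'neg': [14]
  After 'neg': [-14]
  After 'neg': [14]
  After 'neg': [-14]
  After 'dup': [-14, -14]
Program A final stack: [-14, -14]

Program B trace:
  After 'push 14': [14]
  After 'dup': [14, 14]
  After 'drop': [14]
  After 'neg': [-14]
  After 'neg': [14]
  After 'neg': [-14]
  After 'neg': [14]
  After 'neg': [-14]
  After 'dup': [-14, -14]
Program B final stack: [-14, -14]
Same: yes

Answer: yes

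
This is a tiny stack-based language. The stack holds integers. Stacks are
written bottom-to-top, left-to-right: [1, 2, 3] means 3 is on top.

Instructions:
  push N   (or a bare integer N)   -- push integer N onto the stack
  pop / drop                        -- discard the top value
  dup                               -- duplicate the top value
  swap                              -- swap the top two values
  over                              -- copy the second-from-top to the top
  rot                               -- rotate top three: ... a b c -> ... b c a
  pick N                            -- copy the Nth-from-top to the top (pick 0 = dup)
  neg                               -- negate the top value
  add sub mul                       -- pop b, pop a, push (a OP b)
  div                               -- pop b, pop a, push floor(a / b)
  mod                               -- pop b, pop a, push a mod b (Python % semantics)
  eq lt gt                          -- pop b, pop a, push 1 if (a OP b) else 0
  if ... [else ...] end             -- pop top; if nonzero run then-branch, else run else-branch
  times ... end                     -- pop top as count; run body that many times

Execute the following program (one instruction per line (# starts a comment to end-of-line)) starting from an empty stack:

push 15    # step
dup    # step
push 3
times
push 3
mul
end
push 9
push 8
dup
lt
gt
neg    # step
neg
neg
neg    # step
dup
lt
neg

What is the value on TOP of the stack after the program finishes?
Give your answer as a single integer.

After 'push 15': [15]
After 'dup': [15, 15]
After 'push 3': [15, 15, 3]
After 'times': [15, 15]
After 'push 3': [15, 15, 3]
After 'mul': [15, 45]
After 'push 3': [15, 45, 3]
After 'mul': [15, 135]
After 'push 3': [15, 135, 3]
After 'mul': [15, 405]
  ...
After 'dup': [15, 405, 9, 8, 8]
After 'lt': [15, 405, 9, 0]
After 'gt': [15, 405, 1]
After 'neg': [15, 405, -1]
After 'neg': [15, 405, 1]
After 'neg': [15, 405, -1]
After 'neg': [15, 405, 1]
After 'dup': [15, 405, 1, 1]
After 'lt': [15, 405, 0]
After 'neg': [15, 405, 0]

Answer: 0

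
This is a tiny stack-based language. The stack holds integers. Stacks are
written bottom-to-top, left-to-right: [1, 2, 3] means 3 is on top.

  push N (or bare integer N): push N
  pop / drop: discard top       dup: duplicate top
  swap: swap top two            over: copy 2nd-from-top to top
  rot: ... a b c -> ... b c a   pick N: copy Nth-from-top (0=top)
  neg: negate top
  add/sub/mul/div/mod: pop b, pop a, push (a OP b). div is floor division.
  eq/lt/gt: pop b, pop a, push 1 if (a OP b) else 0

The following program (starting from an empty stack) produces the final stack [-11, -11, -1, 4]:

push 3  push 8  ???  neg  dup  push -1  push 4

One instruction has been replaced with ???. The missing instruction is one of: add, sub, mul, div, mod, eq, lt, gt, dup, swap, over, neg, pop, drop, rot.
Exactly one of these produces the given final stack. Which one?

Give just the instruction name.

Answer: add

Derivation:
Stack before ???: [3, 8]
Stack after ???:  [11]
The instruction that transforms [3, 8] -> [11] is: add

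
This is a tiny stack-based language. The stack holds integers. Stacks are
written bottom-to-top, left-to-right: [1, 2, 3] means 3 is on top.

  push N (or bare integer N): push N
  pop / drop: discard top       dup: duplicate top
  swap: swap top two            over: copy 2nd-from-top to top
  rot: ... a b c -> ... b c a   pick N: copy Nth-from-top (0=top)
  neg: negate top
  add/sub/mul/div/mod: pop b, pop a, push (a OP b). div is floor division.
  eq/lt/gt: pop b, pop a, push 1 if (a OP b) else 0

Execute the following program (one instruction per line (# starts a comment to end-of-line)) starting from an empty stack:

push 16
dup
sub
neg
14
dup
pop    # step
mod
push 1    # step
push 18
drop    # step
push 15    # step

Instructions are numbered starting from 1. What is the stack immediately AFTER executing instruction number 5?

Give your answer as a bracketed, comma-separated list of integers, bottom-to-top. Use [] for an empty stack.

Answer: [0, 14]

Derivation:
Step 1 ('push 16'): [16]
Step 2 ('dup'): [16, 16]
Step 3 ('sub'): [0]
Step 4 ('neg'): [0]
Step 5 ('14'): [0, 14]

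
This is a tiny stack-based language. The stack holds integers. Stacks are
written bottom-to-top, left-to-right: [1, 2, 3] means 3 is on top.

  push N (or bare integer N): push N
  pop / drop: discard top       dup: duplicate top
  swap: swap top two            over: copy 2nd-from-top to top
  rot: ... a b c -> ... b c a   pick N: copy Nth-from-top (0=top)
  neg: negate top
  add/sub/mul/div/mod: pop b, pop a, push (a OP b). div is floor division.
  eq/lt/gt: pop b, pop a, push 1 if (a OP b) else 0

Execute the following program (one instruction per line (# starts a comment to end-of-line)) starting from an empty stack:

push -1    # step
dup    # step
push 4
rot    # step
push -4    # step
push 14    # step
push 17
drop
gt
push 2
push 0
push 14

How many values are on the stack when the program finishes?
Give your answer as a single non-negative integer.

After 'push -1': stack = [-1] (depth 1)
After 'dup': stack = [-1, -1] (depth 2)
After 'push 4': stack = [-1, -1, 4] (depth 3)
After 'rot': stack = [-1, 4, -1] (depth 3)
After 'push -4': stack = [-1, 4, -1, -4] (depth 4)
After 'push 14': stack = [-1, 4, -1, -4, 14] (depth 5)
After 'push 17': stack = [-1, 4, -1, -4, 14, 17] (depth 6)
After 'drop': stack = [-1, 4, -1, -4, 14] (depth 5)
After 'gt': stack = [-1, 4, -1, 0] (depth 4)
After 'push 2': stack = [-1, 4, -1, 0, 2] (depth 5)
After 'push 0': stack = [-1, 4, -1, 0, 2, 0] (depth 6)
After 'push 14': stack = [-1, 4, -1, 0, 2, 0, 14] (depth 7)

Answer: 7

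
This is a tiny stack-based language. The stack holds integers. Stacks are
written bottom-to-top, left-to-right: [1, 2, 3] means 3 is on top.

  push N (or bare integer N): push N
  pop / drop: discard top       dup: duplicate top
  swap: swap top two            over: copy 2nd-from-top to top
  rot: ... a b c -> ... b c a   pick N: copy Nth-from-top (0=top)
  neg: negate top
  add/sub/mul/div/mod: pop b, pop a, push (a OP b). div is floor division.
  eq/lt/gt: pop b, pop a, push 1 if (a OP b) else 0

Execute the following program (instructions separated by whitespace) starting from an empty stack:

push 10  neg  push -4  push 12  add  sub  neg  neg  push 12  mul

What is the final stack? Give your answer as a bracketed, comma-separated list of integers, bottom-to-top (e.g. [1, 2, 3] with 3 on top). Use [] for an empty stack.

Answer: [-216]

Derivation:
After 'push 10': [10]
After 'neg': [-10]
After 'push -4': [-10, -4]
After 'push 12': [-10, -4, 12]
After 'add': [-10, 8]
After 'sub': [-18]
After 'neg': [18]
After 'neg': [-18]
After 'push 12': [-18, 12]
After 'mul': [-216]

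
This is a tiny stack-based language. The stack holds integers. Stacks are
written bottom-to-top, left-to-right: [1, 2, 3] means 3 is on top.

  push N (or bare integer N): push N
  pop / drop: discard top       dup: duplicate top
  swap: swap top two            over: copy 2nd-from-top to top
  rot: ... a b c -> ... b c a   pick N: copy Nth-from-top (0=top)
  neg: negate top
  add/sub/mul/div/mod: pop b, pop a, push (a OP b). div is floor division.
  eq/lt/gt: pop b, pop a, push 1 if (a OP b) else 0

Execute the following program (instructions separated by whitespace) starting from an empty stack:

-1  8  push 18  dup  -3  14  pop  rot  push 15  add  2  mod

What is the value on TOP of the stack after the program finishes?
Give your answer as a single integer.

After 'push -1': [-1]
After 'push 8': [-1, 8]
After 'push 18': [-1, 8, 18]
After 'dup': [-1, 8, 18, 18]
After 'push -3': [-1, 8, 18, 18, -3]
After 'push 14': [-1, 8, 18, 18, -3, 14]
After 'pop': [-1, 8, 18, 18, -3]
After 'rot': [-1, 8, 18, -3, 18]
After 'push 15': [-1, 8, 18, -3, 18, 15]
After 'add': [-1, 8, 18, -3, 33]
After 'push 2': [-1, 8, 18, -3, 33, 2]
After 'mod': [-1, 8, 18, -3, 1]

Answer: 1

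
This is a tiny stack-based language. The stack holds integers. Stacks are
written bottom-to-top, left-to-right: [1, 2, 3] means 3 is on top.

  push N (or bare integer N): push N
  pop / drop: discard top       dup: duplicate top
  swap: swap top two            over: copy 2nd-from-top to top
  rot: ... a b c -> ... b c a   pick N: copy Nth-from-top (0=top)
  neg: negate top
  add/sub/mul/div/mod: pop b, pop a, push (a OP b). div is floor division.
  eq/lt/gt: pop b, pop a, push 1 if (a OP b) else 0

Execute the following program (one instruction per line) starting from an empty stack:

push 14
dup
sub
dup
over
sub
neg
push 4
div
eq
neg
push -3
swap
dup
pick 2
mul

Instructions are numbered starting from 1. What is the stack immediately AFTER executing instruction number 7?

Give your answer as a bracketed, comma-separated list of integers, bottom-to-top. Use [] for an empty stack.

Step 1 ('push 14'): [14]
Step 2 ('dup'): [14, 14]
Step 3 ('sub'): [0]
Step 4 ('dup'): [0, 0]
Step 5 ('over'): [0, 0, 0]
Step 6 ('sub'): [0, 0]
Step 7 ('neg'): [0, 0]

Answer: [0, 0]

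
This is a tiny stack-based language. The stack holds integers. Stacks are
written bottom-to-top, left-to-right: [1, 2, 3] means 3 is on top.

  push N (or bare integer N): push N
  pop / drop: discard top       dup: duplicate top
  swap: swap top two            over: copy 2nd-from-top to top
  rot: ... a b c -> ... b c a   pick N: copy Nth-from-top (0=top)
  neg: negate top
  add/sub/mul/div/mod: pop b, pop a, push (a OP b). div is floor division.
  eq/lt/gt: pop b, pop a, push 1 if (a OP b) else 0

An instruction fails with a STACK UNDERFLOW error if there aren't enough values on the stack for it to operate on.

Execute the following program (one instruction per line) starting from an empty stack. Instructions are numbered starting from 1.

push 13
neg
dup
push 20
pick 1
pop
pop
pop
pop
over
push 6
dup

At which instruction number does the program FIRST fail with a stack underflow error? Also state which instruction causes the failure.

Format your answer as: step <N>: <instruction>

Answer: step 10: over

Derivation:
Step 1 ('push 13'): stack = [13], depth = 1
Step 2 ('neg'): stack = [-13], depth = 1
Step 3 ('dup'): stack = [-13, -13], depth = 2
Step 4 ('push 20'): stack = [-13, -13, 20], depth = 3
Step 5 ('pick 1'): stack = [-13, -13, 20, -13], depth = 4
Step 6 ('pop'): stack = [-13, -13, 20], depth = 3
Step 7 ('pop'): stack = [-13, -13], depth = 2
Step 8 ('pop'): stack = [-13], depth = 1
Step 9 ('pop'): stack = [], depth = 0
Step 10 ('over'): needs 2 value(s) but depth is 0 — STACK UNDERFLOW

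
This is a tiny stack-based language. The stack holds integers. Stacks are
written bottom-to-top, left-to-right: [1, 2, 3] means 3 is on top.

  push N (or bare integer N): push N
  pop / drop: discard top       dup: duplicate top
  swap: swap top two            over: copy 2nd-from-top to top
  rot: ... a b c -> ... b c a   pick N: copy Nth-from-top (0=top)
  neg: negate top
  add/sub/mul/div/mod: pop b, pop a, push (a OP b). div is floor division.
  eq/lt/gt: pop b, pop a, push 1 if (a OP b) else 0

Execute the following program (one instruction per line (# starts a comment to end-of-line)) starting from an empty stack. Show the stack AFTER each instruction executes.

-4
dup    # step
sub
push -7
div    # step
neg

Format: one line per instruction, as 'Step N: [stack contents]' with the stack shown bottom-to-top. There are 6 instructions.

Step 1: [-4]
Step 2: [-4, -4]
Step 3: [0]
Step 4: [0, -7]
Step 5: [0]
Step 6: [0]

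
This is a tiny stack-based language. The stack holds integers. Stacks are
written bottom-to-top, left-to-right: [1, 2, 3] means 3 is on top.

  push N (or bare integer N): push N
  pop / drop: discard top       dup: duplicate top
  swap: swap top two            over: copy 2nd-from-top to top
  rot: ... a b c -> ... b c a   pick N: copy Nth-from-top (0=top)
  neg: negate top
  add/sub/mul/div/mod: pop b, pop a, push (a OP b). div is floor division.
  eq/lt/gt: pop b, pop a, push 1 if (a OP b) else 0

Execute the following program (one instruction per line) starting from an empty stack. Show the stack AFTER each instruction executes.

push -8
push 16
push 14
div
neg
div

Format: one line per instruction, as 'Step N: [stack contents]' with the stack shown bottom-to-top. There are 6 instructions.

Step 1: [-8]
Step 2: [-8, 16]
Step 3: [-8, 16, 14]
Step 4: [-8, 1]
Step 5: [-8, -1]
Step 6: [8]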